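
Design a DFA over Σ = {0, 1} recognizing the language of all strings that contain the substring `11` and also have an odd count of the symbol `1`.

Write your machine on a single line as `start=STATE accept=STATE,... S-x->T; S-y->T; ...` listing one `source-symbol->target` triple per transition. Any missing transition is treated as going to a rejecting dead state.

Handle the two conditions separately and then intersect. One (3 states) tracks whether and how much of `11` has been seen; the other (2 states) tracks the count of `1`s modulo 2. Each combined state is a pair, one component from each; accept when both components accept.
With 6 states:
        0   1  
>  q0   q0  q1 
   q1   q2  q3 
   q2   q2  q4 
   q3   q3  q5 
   q4   q0  q5 
 * q5   q5  q3 
(> = start, * = accepting)

start=q0; accept=q5; q0-0->q0; q0-1->q1; q1-0->q2; q1-1->q3; q2-0->q2; q2-1->q4; q3-0->q3; q3-1->q5; q4-0->q0; q4-1->q5; q5-0->q5; q5-1->q3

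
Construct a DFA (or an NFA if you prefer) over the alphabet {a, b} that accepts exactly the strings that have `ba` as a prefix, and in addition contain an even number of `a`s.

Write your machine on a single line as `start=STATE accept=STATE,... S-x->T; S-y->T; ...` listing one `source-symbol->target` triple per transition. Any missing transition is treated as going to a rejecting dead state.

Run two small machines in parallel and take their product. The first has 4 states tracking whether the input so far still matches the prefix `ba`; the second has 2 states tracking the count of `a`s modulo 2. A product state is a pair (one from each), accepting exactly when both do.
A 6-state machine:
        a   b  
>  s0   s1  s2 
   s1   s3  s1 
   s2   s4  s3 
   s3   s1  s3 
   s4   s5  s4 
 * s5   s4  s5 
(> = start, * = accepting)

start=s0; accept=s5; s0-a->s1; s0-b->s2; s1-a->s3; s1-b->s1; s2-a->s4; s2-b->s3; s3-a->s1; s3-b->s3; s4-a->s5; s4-b->s4; s5-a->s4; s5-b->s5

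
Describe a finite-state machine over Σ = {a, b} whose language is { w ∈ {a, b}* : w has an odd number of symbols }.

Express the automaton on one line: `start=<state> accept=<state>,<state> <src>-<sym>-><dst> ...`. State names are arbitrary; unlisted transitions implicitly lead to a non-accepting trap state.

Only the length mod 2 matters, so use a 2-cycle: from any state, every input symbol moves to the next state, wrapping q1 back to q0. Mark q1 accepting.
With 2 states:
        a   b  
>  q0   q1  q1 
 * q1   q0  q0 
(> = start, * = accepting)

start=q0 accept=q1 q0-a->q1 q0-b->q1 q1-a->q0 q1-b->q0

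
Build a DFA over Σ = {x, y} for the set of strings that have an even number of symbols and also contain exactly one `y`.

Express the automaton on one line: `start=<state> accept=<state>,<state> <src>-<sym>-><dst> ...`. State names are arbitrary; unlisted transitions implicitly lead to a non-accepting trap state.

Run two small machines in parallel and take their product. The first has 2 states tracking the input length modulo 2; the second has 3 states tracking the count of `y`s, saturating at 2. A product state is a pair (one from each), accepting exactly when both do. After merging equivalent states the machine shrinks.
A 5-state machine:
        x   y  
>  q0   q1  q2 
   q1   q0  q3 
   q2   q3  q4 
 * q3   q2  q4 
   q4   q4  q4 
(> = start, * = accepting)

start=q0 accept=q3 q0-x->q1 q0-y->q2 q1-x->q0 q1-y->q3 q2-x->q3 q2-y->q4 q3-x->q2 q3-y->q4 q4-x->q4 q4-y->q4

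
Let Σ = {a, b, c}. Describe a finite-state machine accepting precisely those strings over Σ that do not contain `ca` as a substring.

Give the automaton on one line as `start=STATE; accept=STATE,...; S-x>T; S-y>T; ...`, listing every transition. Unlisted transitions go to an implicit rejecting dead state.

Track partial matches of the forbidden pattern `ca`. State q2 is a dead state reached once `ca` has occurred; every other state accepts. q0 means no part of `ca` is currently matched.
        a   b   c  
>* q0   q0  q0  q1 
 * q1   q2  q0  q1 
   q2   q2  q2  q2 
(> = start, * = accepting)

start=q0; accept=q0,q1; q0-a>q0; q0-b>q0; q0-c>q1; q1-a>q2; q1-b>q0; q1-c>q1; q2-a>q2; q2-b>q2; q2-c>q2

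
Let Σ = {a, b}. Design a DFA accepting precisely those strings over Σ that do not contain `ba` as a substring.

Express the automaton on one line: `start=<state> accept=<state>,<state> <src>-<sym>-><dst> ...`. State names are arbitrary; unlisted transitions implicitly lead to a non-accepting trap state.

Track partial matches of the forbidden pattern `ba`. State q2 is a dead state reached once `ba` has occurred; every other state accepts. q0 means no part of `ba` is currently matched.
With 3 states:
        a   b  
>* q0   q0  q1 
 * q1   q2  q1 
   q2   q2  q2 
(> = start, * = accepting)

start=q0 accept=q0,q1 q0-a->q0 q0-b->q1 q1-a->q2 q1-b->q1 q2-a->q2 q2-b->q2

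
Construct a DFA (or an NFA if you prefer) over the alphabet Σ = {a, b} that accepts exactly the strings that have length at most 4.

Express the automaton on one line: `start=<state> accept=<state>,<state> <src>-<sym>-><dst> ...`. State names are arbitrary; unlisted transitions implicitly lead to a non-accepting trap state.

We only need to distinguish lengths 0, 1, …, 4, and '>4'. Chain s0 → s1 → s2 → s3 → s4 → s5 on every symbol, with s5 looping. Accepting states: {s0, s1, s2, s3, s4}.
With 6 states:
        a   b  
>* s0   s1  s1 
 * s1   s2  s2 
 * s2   s3  s3 
 * s3   s4  s4 
 * s4   s5  s5 
   s5   s5  s5 
(> = start, * = accepting)

start=s0 accept=s0,s1,s2,s3,s4 s0-a->s1 s0-b->s1 s1-a->s2 s1-b->s2 s2-a->s3 s2-b->s3 s3-a->s4 s3-b->s4 s4-a->s5 s4-b->s5 s5-a->s5 s5-b->s5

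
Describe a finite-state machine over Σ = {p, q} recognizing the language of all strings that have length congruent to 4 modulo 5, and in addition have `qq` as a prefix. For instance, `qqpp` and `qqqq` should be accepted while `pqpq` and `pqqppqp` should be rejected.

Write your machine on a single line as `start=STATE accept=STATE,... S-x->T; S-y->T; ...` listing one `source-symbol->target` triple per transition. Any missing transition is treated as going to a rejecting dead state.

Build one automaton per condition and run them in lockstep. One (5 states) tracks the input length modulo 5; the other (4 states) tracks whether the input so far still matches the prefix `qq`. Each combined state is a pair, one component from each; accept when both components accept. Equivalent product states are then merged.
        p   q  
>  s0   s1  s2 
   s1   s1  s1 
   s2   s1  s3 
   s3   s4  s4 
   s4   s5  s5 
 * s5   s6  s6 
   s6   s7  s7 
   s7   s3  s3 
(> = start, * = accepting)

start=s0; accept=s5; s0-p->s1; s0-q->s2; s1-p->s1; s1-q->s1; s2-p->s1; s2-q->s3; s3-p->s4; s3-q->s4; s4-p->s5; s4-q->s5; s5-p->s6; s5-q->s6; s6-p->s7; s6-q->s7; s7-p->s3; s7-q->s3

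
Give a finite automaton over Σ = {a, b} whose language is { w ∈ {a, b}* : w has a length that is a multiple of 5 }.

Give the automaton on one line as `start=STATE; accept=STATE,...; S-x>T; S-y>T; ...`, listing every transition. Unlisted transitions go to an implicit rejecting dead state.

start=q0; accept=q0; q0-a>q1; q0-b>q1; q1-a>q2; q1-b>q2; q2-a>q3; q2-b>q3; q3-a>q4; q3-b>q4; q4-a>q0; q4-b>q0

Only the length mod 5 matters, so use a 5-cycle: from any state, every input symbol moves to the next state, wrapping q4 back to q0. Mark q0 accepting.
With 5 states:
        a   b  
>* q0   q1  q1 
   q1   q2  q2 
   q2   q3  q3 
   q3   q4  q4 
   q4   q0  q0 
(> = start, * = accepting)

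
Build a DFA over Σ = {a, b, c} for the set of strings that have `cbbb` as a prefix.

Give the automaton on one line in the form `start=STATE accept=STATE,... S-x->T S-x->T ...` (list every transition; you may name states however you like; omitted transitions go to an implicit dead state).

Walk along `cbbb` while the input agrees: from q0 take `c` to q1, and so on. Any deviation drops to the rejecting sink q5. Once q4 is reached the prefix is confirmed and every continuation is accepted.
A 6-state machine:
        a   b   c  
>  q0   q5  q5  q1 
   q1   q5  q2  q5 
   q2   q5  q3  q5 
   q3   q5  q4  q5 
 * q4   q4  q4  q4 
   q5   q5  q5  q5 
(> = start, * = accepting)

start=q0 accept=q4 q0-a->q5 q0-b->q5 q0-c->q1 q1-a->q5 q1-b->q2 q1-c->q5 q2-a->q5 q2-b->q3 q2-c->q5 q3-a->q5 q3-b->q4 q3-c->q5 q4-a->q4 q4-b->q4 q4-c->q4 q5-a->q5 q5-b->q5 q5-c->q5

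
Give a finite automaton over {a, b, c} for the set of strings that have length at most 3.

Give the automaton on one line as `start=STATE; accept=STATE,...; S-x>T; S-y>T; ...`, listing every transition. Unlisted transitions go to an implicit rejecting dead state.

start=q0; accept=q0,q1,q2,q3; q0-a>q1; q0-b>q1; q0-c>q1; q1-a>q2; q1-b>q2; q1-c>q2; q2-a>q3; q2-b>q3; q2-c>q3; q3-a>q4; q3-b>q4; q3-c>q4; q4-a>q4; q4-b>q4; q4-c>q4

We only need to distinguish lengths 0, 1, …, 3, and '>3'. Chain q0 → q1 → q2 → q3 → q4 on every symbol, with q4 looping. Accepting states: {q0, q1, q2, q3}.
A 5-state machine:
        a   b   c  
>* q0   q1  q1  q1 
 * q1   q2  q2  q2 
 * q2   q3  q3  q3 
 * q3   q4  q4  q4 
   q4   q4  q4  q4 
(> = start, * = accepting)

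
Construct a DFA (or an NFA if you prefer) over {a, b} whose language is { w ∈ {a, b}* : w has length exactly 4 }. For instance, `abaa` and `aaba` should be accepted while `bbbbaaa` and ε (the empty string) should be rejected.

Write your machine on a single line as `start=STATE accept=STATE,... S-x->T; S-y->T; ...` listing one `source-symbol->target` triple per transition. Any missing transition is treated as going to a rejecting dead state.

start=s0; accept=s4; s0-a->s1; s0-b->s1; s1-a->s2; s1-b->s2; s2-a->s3; s2-b->s3; s3-a->s4; s3-b->s4; s4-a->s5; s4-b->s5; s5-a->s5; s5-b->s5

We only need to distinguish lengths 0, 1, …, 4, and '>4'. Chain s0 → s1 → s2 → s3 → s4 → s5 on every symbol, with s5 looping. Accepting states: {s4}.
A 6-state machine:
        a   b  
>  s0   s1  s1 
   s1   s2  s2 
   s2   s3  s3 
   s3   s4  s4 
 * s4   s5  s5 
   s5   s5  s5 
(> = start, * = accepting)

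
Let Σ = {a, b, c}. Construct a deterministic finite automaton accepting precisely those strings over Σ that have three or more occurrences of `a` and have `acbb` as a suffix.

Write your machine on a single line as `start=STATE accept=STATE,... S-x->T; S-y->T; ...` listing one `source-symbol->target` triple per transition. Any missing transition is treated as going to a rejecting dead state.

start=q0; accept=q6; q0-a->q1; q0-b->q0; q0-c->q0; q1-a->q2; q1-b->q1; q1-c->q1; q2-a->q3; q2-b->q2; q2-c->q2; q3-a->q3; q3-b->q2; q3-c->q4; q4-a->q3; q4-b->q5; q4-c->q2; q5-a->q3; q5-b->q6; q5-c->q2; q6-a->q3; q6-b->q2; q6-c->q2

Build one automaton per condition and run them in lockstep. The first has 5 states tracking the count of `a`s, saturating at 4; the second has 5 states tracking how much of the suffix `acbb` has currently been matched. A product state is a pair (one from each), accepting exactly when both do. After merging equivalent states the machine shrinks.
A 7-state machine:
        a   b   c  
>  q0   q1  q0  q0 
   q1   q2  q1  q1 
   q2   q3  q2  q2 
   q3   q3  q2  q4 
   q4   q3  q5  q2 
   q5   q3  q6  q2 
 * q6   q3  q2  q2 
(> = start, * = accepting)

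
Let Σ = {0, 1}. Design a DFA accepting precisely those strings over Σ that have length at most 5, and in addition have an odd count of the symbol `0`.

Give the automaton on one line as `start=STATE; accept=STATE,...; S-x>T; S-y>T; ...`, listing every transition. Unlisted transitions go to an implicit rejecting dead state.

start=A; accept=B,E,F,I,J; A-0>B; A-1>C; B-0>D; B-1>E; C-0>E; C-1>D; D-0>F; D-1>G; E-0>G; E-1>F; F-0>H; F-1>I; G-0>I; G-1>H; H-0>J; H-1>K; I-0>K; I-1>J; J-0>K; J-1>K; K-0>K; K-1>K

Handle the two conditions separately and then intersect. The first has 7 states tracking the input length, saturating at 6; the second has 2 states tracking the count of `0`s modulo 2. A product state is a pair (one from each), accepting exactly when both do. Minimizing collapses redundant product states.
With 11 states:
       0  1 
>  A   B  C 
 * B   D  E 
   C   E  D 
   D   F  G 
 * E   G  F 
 * F   H  I 
   G   I  H 
   H   J  K 
 * I   K  J 
 * J   K  K 
   K   K  K 
(> = start, * = accepting)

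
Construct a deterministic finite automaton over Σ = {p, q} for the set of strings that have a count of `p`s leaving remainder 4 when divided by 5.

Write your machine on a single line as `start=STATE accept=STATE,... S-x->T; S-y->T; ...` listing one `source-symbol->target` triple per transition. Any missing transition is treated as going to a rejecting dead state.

start=A; accept=E; A-p->B; A-q->A; B-p->C; B-q->B; C-p->D; C-q->C; D-p->E; D-q->D; E-p->A; E-q->E

Keep the running count of `p`s modulo 5: each `p` advances along the cycle A → B → C → D → E → A while other symbols loop. Accept at E.
A 5-state machine:
       p  q 
>  A   B  A 
   B   C  B 
   C   D  C 
   D   E  D 
 * E   A  E 
(> = start, * = accepting)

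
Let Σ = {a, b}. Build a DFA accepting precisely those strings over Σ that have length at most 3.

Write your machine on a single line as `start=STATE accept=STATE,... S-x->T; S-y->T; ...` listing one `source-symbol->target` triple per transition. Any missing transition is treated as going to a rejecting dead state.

start=s0; accept=s0,s1,s2,s3; s0-a->s1; s0-b->s1; s1-a->s2; s1-b->s2; s2-a->s3; s2-b->s3; s3-a->s4; s3-b->s4; s4-a->s4; s4-b->s4

Count input length up to 4: every symbol moves from s0 toward s4, which means 'more than 3' and absorbs. Accept from {s0, s1, s2, s3}.
A 5-state machine:
        a   b  
>* s0   s1  s1 
 * s1   s2  s2 
 * s2   s3  s3 
 * s3   s4  s4 
   s4   s4  s4 
(> = start, * = accepting)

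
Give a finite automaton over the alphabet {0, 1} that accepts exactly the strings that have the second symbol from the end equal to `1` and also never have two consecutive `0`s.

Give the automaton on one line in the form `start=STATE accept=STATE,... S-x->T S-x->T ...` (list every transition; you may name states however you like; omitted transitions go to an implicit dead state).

Handle the two conditions separately and then intersect. One (7 states) tracks the last 2 symbols read; the other (3 states) tracks partial matches of the forbidden pattern `00`. Each combined state is a pair, one component from each; accept when both components accept. Minimizing collapses redundant product states.
A 6-state machine:
        0   1  
>  S0   S1  S2 
   S1   S3  S2 
   S2   S4  S5 
   S3   S3  S3 
 * S4   S3  S2 
 * S5   S4  S5 
(> = start, * = accepting)

start=S0 accept=S4,S5 S0-0->S1 S0-1->S2 S1-0->S3 S1-1->S2 S2-0->S4 S2-1->S5 S3-0->S3 S3-1->S3 S4-0->S3 S4-1->S2 S5-0->S4 S5-1->S5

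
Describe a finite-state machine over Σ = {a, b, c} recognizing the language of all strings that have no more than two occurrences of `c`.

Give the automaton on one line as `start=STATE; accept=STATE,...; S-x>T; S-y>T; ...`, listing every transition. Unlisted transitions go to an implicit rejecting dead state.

start=s0; accept=s0,s1,s2; s0-a>s0; s0-b>s0; s0-c>s1; s1-a>s1; s1-b>s1; s1-c>s2; s2-a>s2; s2-b>s2; s2-c>s3; s3-a>s3; s3-b>s3; s3-c>s3

Only the number of `c`s matters, and only up to 3. Make a chain s0 → s1 → s2 → s3 advanced by each `c` (with s3 absorbing); every other symbol self-loops. The accepting set is {s0, s1, s2}.
4 states suffice.
        a   b   c  
>* s0   s0  s0  s1 
 * s1   s1  s1  s2 
 * s2   s2  s2  s3 
   s3   s3  s3  s3 
(> = start, * = accepting)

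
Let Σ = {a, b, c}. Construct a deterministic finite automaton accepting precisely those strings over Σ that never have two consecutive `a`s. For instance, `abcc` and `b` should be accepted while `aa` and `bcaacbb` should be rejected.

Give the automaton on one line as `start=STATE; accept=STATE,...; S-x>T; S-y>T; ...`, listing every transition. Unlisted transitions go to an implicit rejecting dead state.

Track partial matches of the forbidden pattern `aa`. State q2 is a dead state reached once `aa` has occurred; every other state accepts. q0 means no part of `aa` is currently matched.
With 3 states:
        a   b   c  
>* q0   q1  q0  q0 
 * q1   q2  q0  q0 
   q2   q2  q2  q2 
(> = start, * = accepting)

start=q0; accept=q0,q1; q0-a>q1; q0-b>q0; q0-c>q0; q1-a>q2; q1-b>q0; q1-c>q0; q2-a>q2; q2-b>q2; q2-c>q2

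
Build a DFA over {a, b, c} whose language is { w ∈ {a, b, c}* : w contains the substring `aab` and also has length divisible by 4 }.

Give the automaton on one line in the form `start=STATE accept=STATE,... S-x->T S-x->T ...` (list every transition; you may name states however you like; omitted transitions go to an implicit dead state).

start=S0 accept=S11 S0-a->S1 S0-b->S2 S0-c->S2 S1-a->S3 S1-b->S4 S1-c->S4 S2-a->S5 S2-b->S4 S2-c->S4 S3-a->S6 S3-b->S7 S3-c->S8 S4-a->S9 S4-b->S8 S4-c->S8 S5-a->S6 S5-b->S8 S5-c->S8 S6-a->S10 S6-b->S11 S6-c->S0 S7-a->S11 S7-b->S11 S7-c->S11 S8-a->S12 S8-b->S0 S8-c->S0 S9-a->S10 S9-b->S0 S9-c->S0 S10-a->S13 S10-b->S14 S10-c->S2 S11-a->S14 S11-b->S14 S11-c->S14 S12-a->S13 S12-b->S2 S12-c->S2 S13-a->S3 S13-b->S15 S13-c->S4 S14-a->S15 S14-b->S15 S14-c->S15 S15-a->S7 S15-b->S7 S15-c->S7

Handle the two conditions separately and then intersect. The first has 4 states tracking whether and how much of `aab` has been seen; the second has 4 states tracking the input length modulo 4. A product state is a pair (one from each), accepting exactly when both do.
With 16 states:
          a    b    c  
>  S0     S1   S2   S2 
   S1     S3   S4   S4 
   S2     S5   S4   S4 
   S3     S6   S7   S8 
   S4     S9   S8   S8 
   S5     S6   S8   S8 
   S6    S10  S11   S0 
   S7    S11  S11  S11 
   S8    S12   S0   S0 
   S9    S10   S0   S0 
   S10   S13  S14   S2 
 * S11   S14  S14  S14 
   S12   S13   S2   S2 
   S13    S3  S15   S4 
   S14   S15  S15  S15 
   S15    S7   S7   S7 
(> = start, * = accepting)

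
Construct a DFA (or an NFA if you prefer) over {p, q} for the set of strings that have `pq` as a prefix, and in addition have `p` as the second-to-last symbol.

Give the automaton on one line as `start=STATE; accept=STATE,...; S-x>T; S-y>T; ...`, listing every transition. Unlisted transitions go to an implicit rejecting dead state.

Run two small machines in parallel and take their product. One (4 states) tracks whether the input so far still matches the prefix `pq`; the other (7 states) tracks the last 2 symbols read. Each combined state is a pair, one component from each; accept when both components accept.
An 11-state machine:
          p    q  
>  s0     s1   s2 
   s1     s3   s4 
   s2     s5   s6 
   s3     s3   s7 
 * s4     s8   s9 
   s5     s3   s7 
   s6     s5   s6 
   s7     s5   s6 
   s8    s10   s4 
   s9     s8   s9 
 * s10   s10   s4 
(> = start, * = accepting)

start=s0; accept=s4,s10; s0-p>s1; s0-q>s2; s1-p>s3; s1-q>s4; s2-p>s5; s2-q>s6; s3-p>s3; s3-q>s7; s4-p>s8; s4-q>s9; s5-p>s3; s5-q>s7; s6-p>s5; s6-q>s6; s7-p>s5; s7-q>s6; s8-p>s10; s8-q>s4; s9-p>s8; s9-q>s9; s10-p>s10; s10-q>s4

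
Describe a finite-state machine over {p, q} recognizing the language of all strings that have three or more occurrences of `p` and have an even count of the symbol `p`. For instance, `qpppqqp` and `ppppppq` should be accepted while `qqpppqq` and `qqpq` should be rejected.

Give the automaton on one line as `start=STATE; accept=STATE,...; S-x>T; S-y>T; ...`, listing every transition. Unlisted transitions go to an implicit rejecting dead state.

start=s0; accept=s4; s0-p>s1; s0-q>s0; s1-p>s2; s1-q>s1; s2-p>s3; s2-q>s2; s3-p>s4; s3-q>s3; s4-p>s5; s4-q>s4; s5-p>s4; s5-q>s5

Build one automaton per condition and run them in lockstep. One (5 states) tracks the count of `p`s, saturating at 4; the other (2 states) tracks the count of `p`s modulo 2. Each combined state is a pair, one component from each; accept when both components accept.
6 states suffice.
        p   q  
>  s0   s1  s0 
   s1   s2  s1 
   s2   s3  s2 
   s3   s4  s3 
 * s4   s5  s4 
   s5   s4  s5 
(> = start, * = accepting)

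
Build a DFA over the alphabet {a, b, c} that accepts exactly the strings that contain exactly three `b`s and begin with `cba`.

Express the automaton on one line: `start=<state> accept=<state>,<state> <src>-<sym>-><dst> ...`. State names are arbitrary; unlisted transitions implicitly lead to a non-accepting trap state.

Build one automaton per condition and run them in lockstep. The first has 5 states tracking the count of `b`s, saturating at 4; the second has 5 states tracking whether the input so far still matches the prefix `cba`. A product state is a pair (one from each), accepting exactly when both do. Minimizing collapses redundant product states.
        a   b   c  
>  q0   q1  q1  q2 
   q1   q1  q1  q1 
   q2   q1  q3  q1 
   q3   q4  q1  q1 
   q4   q4  q5  q4 
   q5   q5  q6  q5 
 * q6   q6  q1  q6 
(> = start, * = accepting)

start=q0 accept=q6 q0-a->q1 q0-b->q1 q0-c->q2 q1-a->q1 q1-b->q1 q1-c->q1 q2-a->q1 q2-b->q3 q2-c->q1 q3-a->q4 q3-b->q1 q3-c->q1 q4-a->q4 q4-b->q5 q4-c->q4 q5-a->q5 q5-b->q6 q5-c->q5 q6-a->q6 q6-b->q1 q6-c->q6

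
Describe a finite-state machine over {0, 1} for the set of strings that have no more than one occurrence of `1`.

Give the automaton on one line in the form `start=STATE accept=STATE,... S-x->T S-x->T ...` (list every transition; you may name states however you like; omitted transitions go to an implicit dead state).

Only the number of `1`s matters, and only up to 2. Make a chain A → B → C advanced by each `1` (with C absorbing); every other symbol self-loops. The accepting set is {A, B}.
A 3-state machine:
       0  1 
>* A   A  B 
 * B   B  C 
   C   C  C 
(> = start, * = accepting)

start=A accept=A,B A-0->A A-1->B B-0->B B-1->C C-0->C C-1->C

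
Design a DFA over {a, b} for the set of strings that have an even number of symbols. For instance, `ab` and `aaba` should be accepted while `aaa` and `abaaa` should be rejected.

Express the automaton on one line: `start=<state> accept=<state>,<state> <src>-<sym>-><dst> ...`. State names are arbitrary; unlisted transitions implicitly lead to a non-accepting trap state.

Count input length modulo 2: every symbol advances one step around the cycle S0 → S1 → S0. Accept at S0.
A 2-state machine:
        a   b  
>* S0   S1  S1 
   S1   S0  S0 
(> = start, * = accepting)

start=S0 accept=S0 S0-a->S1 S0-b->S1 S1-a->S0 S1-b->S0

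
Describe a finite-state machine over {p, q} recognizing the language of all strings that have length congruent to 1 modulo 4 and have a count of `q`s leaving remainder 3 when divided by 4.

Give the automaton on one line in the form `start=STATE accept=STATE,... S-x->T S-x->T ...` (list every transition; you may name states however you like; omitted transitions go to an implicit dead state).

Build one automaton per condition and run them in lockstep. The first has 4 states tracking the input length modulo 4; the second has 4 states tracking the count of `q`s modulo 4. A product state is a pair (one from each), accepting exactly when both do.
With 16 states:
          p    q  
>  s0     s1   s2 
   s1     s3   s4 
   s2     s4   s5 
   s3     s6   s7 
   s4     s7   s8 
   s5     s8   s9 
   s6     s0  s10 
   s7    s10  s11 
   s8    s11  s12 
   s9    s12   s0 
   s10    s2  s13 
   s11   s13  s14 
   s12   s14   s1 
   s13    s5  s15 
 * s14   s15   s3 
   s15    s9   s6 
(> = start, * = accepting)

start=s0 accept=s14 s0-p->s1 s0-q->s2 s1-p->s3 s1-q->s4 s2-p->s4 s2-q->s5 s3-p->s6 s3-q->s7 s4-p->s7 s4-q->s8 s5-p->s8 s5-q->s9 s6-p->s0 s6-q->s10 s7-p->s10 s7-q->s11 s8-p->s11 s8-q->s12 s9-p->s12 s9-q->s0 s10-p->s2 s10-q->s13 s11-p->s13 s11-q->s14 s12-p->s14 s12-q->s1 s13-p->s5 s13-q->s15 s14-p->s15 s14-q->s3 s15-p->s9 s15-q->s6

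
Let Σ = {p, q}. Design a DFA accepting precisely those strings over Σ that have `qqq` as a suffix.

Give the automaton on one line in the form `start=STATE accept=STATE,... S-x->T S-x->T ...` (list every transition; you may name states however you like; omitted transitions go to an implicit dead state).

start=A accept=D A-p->A A-q->B B-p->A B-q->C C-p->A C-q->D D-p->A D-q->D

Remember how much of `qqq` the current input suffix matches. State A means no match yet; B means the last symbol is `q`; C means the last 2 symbols are `qq`; D means the last 3 symbols are `qqq`. Only D accepts. On a mismatch, fall back to the longest proper suffix that is still a prefix of `qqq`.
With 4 states:
       p  q 
>  A   A  B 
   B   A  C 
   C   A  D 
 * D   A  D 
(> = start, * = accepting)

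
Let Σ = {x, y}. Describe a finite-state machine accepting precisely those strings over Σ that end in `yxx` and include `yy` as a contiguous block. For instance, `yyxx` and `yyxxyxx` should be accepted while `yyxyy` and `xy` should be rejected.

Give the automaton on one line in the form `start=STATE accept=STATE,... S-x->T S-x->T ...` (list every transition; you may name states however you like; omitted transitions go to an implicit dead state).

Run two small machines in parallel and take their product. The first has 4 states tracking how much of the suffix `yxx` has currently been matched; the second has 3 states tracking whether and how much of `yy` has been seen. A product state is a pair (one from each), accepting exactly when both do.
With 8 states:
        x   y  
>  q0   q0  q1 
   q1   q2  q3 
   q2   q4  q1 
   q3   q5  q3 
   q4   q0  q1 
   q5   q6  q3 
 * q6   q7  q3 
   q7   q7  q3 
(> = start, * = accepting)

start=q0 accept=q6 q0-x->q0 q0-y->q1 q1-x->q2 q1-y->q3 q2-x->q4 q2-y->q1 q3-x->q5 q3-y->q3 q4-x->q0 q4-y->q1 q5-x->q6 q5-y->q3 q6-x->q7 q6-y->q3 q7-x->q7 q7-y->q3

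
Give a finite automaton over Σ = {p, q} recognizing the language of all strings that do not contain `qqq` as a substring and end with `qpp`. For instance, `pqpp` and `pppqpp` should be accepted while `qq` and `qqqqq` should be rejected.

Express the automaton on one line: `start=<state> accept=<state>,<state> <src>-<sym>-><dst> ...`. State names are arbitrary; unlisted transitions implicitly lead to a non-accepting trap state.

Run two small machines in parallel and take their product. One (4 states) tracks partial matches of the forbidden pattern `qqq`; the other (4 states) tracks how much of the suffix `qpp` has currently been matched. Each combined state is a pair, one component from each; accept when both components accept. Minimizing collapses redundant product states.
With 6 states:
       p  q 
>  A   A  B 
   B   C  D 
   C   E  B 
   D   C  F 
 * E   A  B 
   F   F  F 
(> = start, * = accepting)

start=A accept=E A-p->A A-q->B B-p->C B-q->D C-p->E C-q->B D-p->C D-q->F E-p->A E-q->B F-p->F F-q->F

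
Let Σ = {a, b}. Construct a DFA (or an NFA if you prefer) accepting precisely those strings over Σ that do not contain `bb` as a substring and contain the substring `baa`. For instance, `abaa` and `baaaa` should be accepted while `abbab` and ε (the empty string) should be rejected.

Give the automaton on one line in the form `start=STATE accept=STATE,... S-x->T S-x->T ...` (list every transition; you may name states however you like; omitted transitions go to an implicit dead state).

start=q0 accept=q4,q5 q0-a->q0 q0-b->q1 q1-a->q2 q1-b->q3 q2-a->q4 q2-b->q1 q3-a->q3 q3-b->q3 q4-a->q4 q4-b->q5 q5-a->q4 q5-b->q3

Handle the two conditions separately and then intersect. One (3 states) tracks partial matches of the forbidden pattern `bb`; the other (4 states) tracks whether and how much of `baa` has been seen. Each combined state is a pair, one component from each; accept when both components accept. Equivalent product states are then merged.
A 6-state machine:
        a   b  
>  q0   q0  q1 
   q1   q2  q3 
   q2   q4  q1 
   q3   q3  q3 
 * q4   q4  q5 
 * q5   q4  q3 
(> = start, * = accepting)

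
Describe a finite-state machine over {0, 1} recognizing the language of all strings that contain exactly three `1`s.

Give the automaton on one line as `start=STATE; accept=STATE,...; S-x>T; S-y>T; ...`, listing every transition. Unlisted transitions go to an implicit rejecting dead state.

Only the number of `1`s matters, and only up to 4. Make a chain q0 → q1 → q2 → q3 → q4 advanced by each `1` (with q4 absorbing); every other symbol self-loops. The accepting set is {q3}.
A 5-state machine:
        0   1  
>  q0   q0  q1 
   q1   q1  q2 
   q2   q2  q3 
 * q3   q3  q4 
   q4   q4  q4 
(> = start, * = accepting)

start=q0; accept=q3; q0-0>q0; q0-1>q1; q1-0>q1; q1-1>q2; q2-0>q2; q2-1>q3; q3-0>q3; q3-1>q4; q4-0>q4; q4-1>q4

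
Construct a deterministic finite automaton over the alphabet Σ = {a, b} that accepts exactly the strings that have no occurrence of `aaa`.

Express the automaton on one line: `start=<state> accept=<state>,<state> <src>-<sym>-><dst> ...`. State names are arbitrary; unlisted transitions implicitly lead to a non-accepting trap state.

start=q0 accept=q0,q1,q2 q0-a->q1 q0-b->q0 q1-a->q2 q1-b->q0 q2-a->q3 q2-b->q0 q3-a->q3 q3-b->q3

Track partial matches of the forbidden pattern `aaa`. State q3 is a dead state reached once `aaa` has occurred; every other state accepts. q0 means no part of `aaa` is currently matched.
        a   b  
>* q0   q1  q0 
 * q1   q2  q0 
 * q2   q3  q0 
   q3   q3  q3 
(> = start, * = accepting)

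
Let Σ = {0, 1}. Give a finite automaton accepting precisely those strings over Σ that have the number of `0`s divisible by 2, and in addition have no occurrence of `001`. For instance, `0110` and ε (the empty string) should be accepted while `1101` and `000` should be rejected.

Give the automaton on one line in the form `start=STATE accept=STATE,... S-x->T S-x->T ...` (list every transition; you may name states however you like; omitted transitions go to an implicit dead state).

start=q0 accept=q0,q2,q6 q0-0->q1 q0-1->q0 q1-0->q2 q1-1->q3 q2-0->q4 q2-1->q5 q3-0->q6 q3-1->q3 q4-0->q2 q4-1->q5 q5-0->q5 q5-1->q5 q6-0->q4 q6-1->q0

Run two small machines in parallel and take their product. The first has 2 states tracking the count of `0`s modulo 2; the second has 4 states tracking partial matches of the forbidden pattern `001`. A product state is a pair (one from each), accepting exactly when both do. After merging equivalent states the machine shrinks.
        0   1  
>* q0   q1  q0 
   q1   q2  q3 
 * q2   q4  q5 
   q3   q6  q3 
   q4   q2  q5 
   q5   q5  q5 
 * q6   q4  q0 
(> = start, * = accepting)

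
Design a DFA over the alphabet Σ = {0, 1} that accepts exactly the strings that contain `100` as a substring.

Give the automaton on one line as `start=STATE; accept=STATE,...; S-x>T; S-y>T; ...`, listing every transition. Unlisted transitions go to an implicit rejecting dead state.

start=A; accept=D; A-0>A; A-1>B; B-0>C; B-1>B; C-0>D; C-1>B; D-0>D; D-1>D

States A..C record the length of the longest prefix of `100` that matches the current input suffix. Reaching D means `100` has been seen, and we stay there forever. Accept from D.
A 4-state machine:
       0  1 
>  A   A  B 
   B   C  B 
   C   D  B 
 * D   D  D 
(> = start, * = accepting)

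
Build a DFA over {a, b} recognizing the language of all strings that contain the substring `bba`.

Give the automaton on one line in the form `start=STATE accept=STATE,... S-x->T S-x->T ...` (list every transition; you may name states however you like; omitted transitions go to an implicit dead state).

start=S0 accept=S3 S0-a->S0 S0-b->S1 S1-a->S0 S1-b->S2 S2-a->S3 S2-b->S2 S3-a->S3 S3-b->S3

Track how much of `bba` has been matched so far: state S0 is no progress, S3 is the absorbing accept state reached once `bba` has occurred. Intermediate states record partial matches; on a mismatch, fall back to the longest reusable overlap.
A 4-state machine:
        a   b  
>  S0   S0  S1 
   S1   S0  S2 
   S2   S3  S2 
 * S3   S3  S3 
(> = start, * = accepting)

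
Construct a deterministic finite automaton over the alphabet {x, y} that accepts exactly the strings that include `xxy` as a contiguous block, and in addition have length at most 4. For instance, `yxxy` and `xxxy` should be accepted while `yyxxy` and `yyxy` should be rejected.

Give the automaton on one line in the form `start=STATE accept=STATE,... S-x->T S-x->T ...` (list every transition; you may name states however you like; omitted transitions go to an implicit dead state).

Run two small machines in parallel and take their product. One (4 states) tracks whether and how much of `xxy` has been seen; the other (6 states) tracks the input length, saturating at 5. Each combined state is a pair, one component from each; accept when both components accept.
An 18-state machine:
          x    y  
>  q0     q1   q2 
   q1     q3   q4 
   q2     q5   q4 
   q3     q6   q7 
   q4     q8   q9 
   q5     q6   q9 
   q6    q10  q11 
 * q7    q11  q11 
   q8    q10  q12 
   q9    q13  q12 
   q10   q14  q15 
 * q11   q15  q15 
   q12   q16  q17 
   q13   q14  q17 
   q14   q14  q15 
   q15   q15  q15 
   q16   q14  q17 
   q17   q16  q17 
(> = start, * = accepting)

start=q0 accept=q7,q11 q0-x->q1 q0-y->q2 q1-x->q3 q1-y->q4 q2-x->q5 q2-y->q4 q3-x->q6 q3-y->q7 q4-x->q8 q4-y->q9 q5-x->q6 q5-y->q9 q6-x->q10 q6-y->q11 q7-x->q11 q7-y->q11 q8-x->q10 q8-y->q12 q9-x->q13 q9-y->q12 q10-x->q14 q10-y->q15 q11-x->q15 q11-y->q15 q12-x->q16 q12-y->q17 q13-x->q14 q13-y->q17 q14-x->q14 q14-y->q15 q15-x->q15 q15-y->q15 q16-x->q14 q16-y->q17 q17-x->q16 q17-y->q17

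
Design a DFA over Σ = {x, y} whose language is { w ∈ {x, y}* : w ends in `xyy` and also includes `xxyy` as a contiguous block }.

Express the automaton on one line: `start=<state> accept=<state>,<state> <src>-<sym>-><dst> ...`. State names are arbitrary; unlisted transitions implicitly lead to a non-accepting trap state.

start=q0 accept=q6 q0-x->q1 q0-y->q0 q1-x->q2 q1-y->q3 q2-x->q2 q2-y->q4 q3-x->q1 q3-y->q5 q4-x->q1 q4-y->q6 q5-x->q1 q5-y->q0 q6-x->q7 q6-y->q8 q7-x->q7 q7-y->q9 q8-x->q7 q8-y->q8 q9-x->q7 q9-y->q6

Handle the two conditions separately and then intersect. The first has 4 states tracking how much of the suffix `xyy` has currently been matched; the second has 5 states tracking whether and how much of `xxyy` has been seen. A product state is a pair (one from each), accepting exactly when both do.
10 states suffice.
        x   y  
>  q0   q1  q0 
   q1   q2  q3 
   q2   q2  q4 
   q3   q1  q5 
   q4   q1  q6 
   q5   q1  q0 
 * q6   q7  q8 
   q7   q7  q9 
   q8   q7  q8 
   q9   q7  q6 
(> = start, * = accepting)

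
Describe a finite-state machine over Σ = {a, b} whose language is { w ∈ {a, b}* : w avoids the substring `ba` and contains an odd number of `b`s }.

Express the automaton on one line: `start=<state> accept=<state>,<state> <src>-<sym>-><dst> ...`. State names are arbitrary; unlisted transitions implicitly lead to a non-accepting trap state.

Build one automaton per condition and run them in lockstep. One (3 states) tracks partial matches of the forbidden pattern `ba`; the other (2 states) tracks the count of `b`s modulo 2. Each combined state is a pair, one component from each; accept when both components accept. Minimizing collapses redundant product states.
With 4 states:
        a   b  
>  S0   S0  S1 
 * S1   S2  S3 
   S2   S2  S2 
   S3   S2  S1 
(> = start, * = accepting)

start=S0 accept=S1 S0-a->S0 S0-b->S1 S1-a->S2 S1-b->S3 S2-a->S2 S2-b->S2 S3-a->S2 S3-b->S1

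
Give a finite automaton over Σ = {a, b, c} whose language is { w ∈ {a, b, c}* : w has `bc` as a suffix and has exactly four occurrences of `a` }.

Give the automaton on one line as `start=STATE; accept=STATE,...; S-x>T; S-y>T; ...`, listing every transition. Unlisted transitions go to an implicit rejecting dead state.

Handle the two conditions separately and then intersect. One (3 states) tracks how much of the suffix `bc` has currently been matched; the other (6 states) tracks the count of `a`s, saturating at 5. Each combined state is a pair, one component from each; accept when both components accept.
An 18-state machine:
          a    b    c  
>  S0     S1   S2   S0 
   S1     S3   S4   S1 
   S2     S1   S2   S5 
   S3     S6   S7   S3 
   S4     S3   S4   S8 
   S5     S1   S2   S0 
   S6     S9  S10   S6 
   S7     S6   S7  S11 
   S8     S3   S4   S1 
   S9    S12  S13   S9 
   S10    S9  S10  S14 
   S11    S6   S7   S3 
   S12   S12  S15  S12 
   S13   S12  S13  S16 
   S14    S9  S10   S6 
   S15   S12  S15  S17 
 * S16   S12  S13   S9 
   S17   S12  S15  S12 
(> = start, * = accepting)

start=S0; accept=S16; S0-a>S1; S0-b>S2; S0-c>S0; S1-a>S3; S1-b>S4; S1-c>S1; S2-a>S1; S2-b>S2; S2-c>S5; S3-a>S6; S3-b>S7; S3-c>S3; S4-a>S3; S4-b>S4; S4-c>S8; S5-a>S1; S5-b>S2; S5-c>S0; S6-a>S9; S6-b>S10; S6-c>S6; S7-a>S6; S7-b>S7; S7-c>S11; S8-a>S3; S8-b>S4; S8-c>S1; S9-a>S12; S9-b>S13; S9-c>S9; S10-a>S9; S10-b>S10; S10-c>S14; S11-a>S6; S11-b>S7; S11-c>S3; S12-a>S12; S12-b>S15; S12-c>S12; S13-a>S12; S13-b>S13; S13-c>S16; S14-a>S9; S14-b>S10; S14-c>S6; S15-a>S12; S15-b>S15; S15-c>S17; S16-a>S12; S16-b>S13; S16-c>S9; S17-a>S12; S17-b>S15; S17-c>S12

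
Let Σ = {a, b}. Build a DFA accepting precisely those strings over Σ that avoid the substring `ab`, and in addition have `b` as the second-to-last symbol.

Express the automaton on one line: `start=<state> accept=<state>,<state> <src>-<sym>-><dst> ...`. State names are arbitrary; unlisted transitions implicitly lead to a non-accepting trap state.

Handle the two conditions separately and then intersect. The first has 3 states tracking partial matches of the forbidden pattern `ab`; the second has 7 states tracking the last 2 symbols read. A product state is a pair (one from each), accepting exactly when both do. Equivalent product states are then merged.
A 5-state machine:
        a   b  
>  q0   q1  q2 
   q1   q1  q1 
   q2   q3  q4 
 * q3   q1  q1 
 * q4   q3  q4 
(> = start, * = accepting)

start=q0 accept=q3,q4 q0-a->q1 q0-b->q2 q1-a->q1 q1-b->q1 q2-a->q3 q2-b->q4 q3-a->q1 q3-b->q1 q4-a->q3 q4-b->q4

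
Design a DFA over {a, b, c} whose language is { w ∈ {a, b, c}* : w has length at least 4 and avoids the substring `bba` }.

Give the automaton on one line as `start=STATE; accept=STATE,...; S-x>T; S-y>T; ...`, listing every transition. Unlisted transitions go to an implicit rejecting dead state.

start=s0; accept=s10,s11,s12; s0-a>s1; s0-b>s2; s0-c>s1; s1-a>s3; s1-b>s4; s1-c>s3; s2-a>s3; s2-b>s5; s2-c>s3; s3-a>s6; s3-b>s7; s3-c>s6; s4-a>s6; s4-b>s8; s4-c>s6; s5-a>s9; s5-b>s8; s5-c>s6; s6-a>s10; s6-b>s11; s6-c>s10; s7-a>s10; s7-b>s12; s7-c>s10; s8-a>s9; s8-b>s12; s8-c>s10; s9-a>s9; s9-b>s9; s9-c>s9; s10-a>s10; s10-b>s11; s10-c>s10; s11-a>s10; s11-b>s12; s11-c>s10; s12-a>s9; s12-b>s12; s12-c>s10

Run two small machines in parallel and take their product. The first has 6 states tracking the input length, saturating at 5; the second has 4 states tracking partial matches of the forbidden pattern `bba`. A product state is a pair (one from each), accepting exactly when both do. After merging equivalent states the machine shrinks.
With 13 states:
          a    b    c  
>  s0     s1   s2   s1 
   s1     s3   s4   s3 
   s2     s3   s5   s3 
   s3     s6   s7   s6 
   s4     s6   s8   s6 
   s5     s9   s8   s6 
   s6    s10  s11  s10 
   s7    s10  s12  s10 
   s8     s9  s12  s10 
   s9     s9   s9   s9 
 * s10   s10  s11  s10 
 * s11   s10  s12  s10 
 * s12    s9  s12  s10 
(> = start, * = accepting)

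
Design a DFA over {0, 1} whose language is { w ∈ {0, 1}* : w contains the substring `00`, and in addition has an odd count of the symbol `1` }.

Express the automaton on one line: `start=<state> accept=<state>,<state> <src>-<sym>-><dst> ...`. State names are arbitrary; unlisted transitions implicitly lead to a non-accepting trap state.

Run two small machines in parallel and take their product. One (3 states) tracks whether and how much of `00` has been seen; the other (2 states) tracks the count of `1`s modulo 2. Each combined state is a pair, one component from each; accept when both components accept.
With 6 states:
        0   1  
>  S0   S1  S2 
   S1   S3  S2 
   S2   S4  S0 
   S3   S3  S5 
   S4   S5  S0 
 * S5   S5  S3 
(> = start, * = accepting)

start=S0 accept=S5 S0-0->S1 S0-1->S2 S1-0->S3 S1-1->S2 S2-0->S4 S2-1->S0 S3-0->S3 S3-1->S5 S4-0->S5 S4-1->S0 S5-0->S5 S5-1->S3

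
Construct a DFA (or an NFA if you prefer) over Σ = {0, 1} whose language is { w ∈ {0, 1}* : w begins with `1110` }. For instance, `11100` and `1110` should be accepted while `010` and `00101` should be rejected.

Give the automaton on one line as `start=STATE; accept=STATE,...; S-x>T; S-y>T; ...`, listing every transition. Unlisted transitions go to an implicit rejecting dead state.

start=q0; accept=q4; q0-0>q5; q0-1>q1; q1-0>q5; q1-1>q2; q2-0>q5; q2-1>q3; q3-0>q4; q3-1>q5; q4-0>q4; q4-1>q4; q5-0>q5; q5-1>q5

Walk along `1110` while the input agrees: from q0 take `1` to q1, and so on. Any deviation drops to the rejecting sink q5. Once q4 is reached the prefix is confirmed and every continuation is accepted.
        0   1  
>  q0   q5  q1 
   q1   q5  q2 
   q2   q5  q3 
   q3   q4  q5 
 * q4   q4  q4 
   q5   q5  q5 
(> = start, * = accepting)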